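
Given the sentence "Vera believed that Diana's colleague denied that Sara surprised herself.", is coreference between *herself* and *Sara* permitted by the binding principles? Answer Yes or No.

*herself* is a reflexive; Principle A requires it to be bound within its binding domain — the clause headed by 'surprised'.
— Sara: subject of the clause headed by 'surprised'; c-commands the reflexive within its binding domain — allowed (Principle A).

Yes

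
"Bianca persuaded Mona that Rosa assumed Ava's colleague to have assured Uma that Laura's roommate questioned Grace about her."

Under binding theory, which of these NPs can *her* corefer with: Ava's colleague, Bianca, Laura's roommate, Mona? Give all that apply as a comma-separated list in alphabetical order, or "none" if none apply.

Ava's colleague, Bianca, Mona

*her* is a pronoun; Principle B requires it to be free in its binding domain — the clause headed by 'questioned'.
— Ava's colleague: subject of the clause headed by 'assured'; c-commands the pronoun but lies outside its binding domain — allowed.
— Bianca: subject of the matrix clause; c-commands the pronoun but lies outside its binding domain — allowed.
— Laura's roommate: subject of the clause headed by 'questioned'; c-commands the pronoun within its binding domain — blocked (Principle B).
— Mona: object of the matrix clause; c-commands the pronoun but lies outside its binding domain — allowed.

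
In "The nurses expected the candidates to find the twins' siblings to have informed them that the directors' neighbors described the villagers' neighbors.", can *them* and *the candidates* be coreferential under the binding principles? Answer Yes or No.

Yes

*the candidates* is an R-expression; Principle C requires it to be free (not bound by any c-commanding expression).
— them: object of the clause headed by 'informed'; the pronoun does not c-command the R-expression — coreference allowed.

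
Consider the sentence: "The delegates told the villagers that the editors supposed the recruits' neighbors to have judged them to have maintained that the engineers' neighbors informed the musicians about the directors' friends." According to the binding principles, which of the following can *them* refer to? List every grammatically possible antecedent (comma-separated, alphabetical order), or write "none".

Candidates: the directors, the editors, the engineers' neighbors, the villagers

the editors, the villagers

*them* is a pronoun; Principle B requires it to be free in its binding domain — the clause headed by 'judged'.
— the directors: possessor inside the second object DP of the clause headed by 'informed'; is c-commanded by the pronoun; coreference would bind this R-expression — blocked (Principle C).
— the editors: subject of the clause headed by 'supposed'; c-commands the pronoun but lies outside its binding domain — allowed.
— the engineers' neighbors: subject of the clause headed by 'informed'; is c-commanded by the pronoun; coreference would bind this R-expression — blocked (Principle C).
— the villagers: object of the matrix clause; c-commands the pronoun but lies outside its binding domain — allowed.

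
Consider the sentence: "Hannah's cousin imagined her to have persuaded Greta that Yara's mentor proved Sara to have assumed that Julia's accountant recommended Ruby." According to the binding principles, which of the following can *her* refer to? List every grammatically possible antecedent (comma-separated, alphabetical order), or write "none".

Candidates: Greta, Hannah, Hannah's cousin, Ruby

*her* is a pronoun; Principle B requires it to be free in its binding domain — the matrix clause.
— Greta: object of the clause headed by 'persuaded'; is c-commanded by the pronoun; coreference would bind this R-expression — blocked (Principle C).
— Hannah: possessor inside the subject DP of the matrix clause; does not c-command the pronoun — Principle B does not apply; allowed.
— Hannah's cousin: subject of the matrix clause; c-commands the pronoun within its binding domain — blocked (Principle B).
— Ruby: object of the clause headed by 'recommended'; is c-commanded by the pronoun; coreference would bind this R-expression — blocked (Principle C).

Hannah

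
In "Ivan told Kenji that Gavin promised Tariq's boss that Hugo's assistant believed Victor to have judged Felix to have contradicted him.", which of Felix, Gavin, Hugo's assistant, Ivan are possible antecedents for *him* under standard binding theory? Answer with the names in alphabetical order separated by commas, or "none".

Gavin, Hugo's assistant, Ivan

*him* is a pronoun; Principle B requires it to be free in its binding domain — the clause headed by 'contradicted'.
— Felix: subject of the clause headed by 'contradicted'; c-commands the pronoun within its binding domain — blocked (Principle B).
— Gavin: subject of the clause headed by 'promised'; c-commands the pronoun but lies outside its binding domain — allowed.
— Hugo's assistant: subject of the clause headed by 'believed'; c-commands the pronoun but lies outside its binding domain — allowed.
— Ivan: subject of the matrix clause; c-commands the pronoun but lies outside its binding domain — allowed.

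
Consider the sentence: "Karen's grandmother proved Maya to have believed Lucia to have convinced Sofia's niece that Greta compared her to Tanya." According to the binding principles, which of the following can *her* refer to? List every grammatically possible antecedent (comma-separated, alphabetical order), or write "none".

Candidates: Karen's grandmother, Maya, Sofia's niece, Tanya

*her* is a pronoun; Principle B requires it to be free in its binding domain — the clause headed by 'compared'.
— Karen's grandmother: subject of the matrix clause; c-commands the pronoun but lies outside its binding domain — allowed.
— Maya: subject of the clause headed by 'believed'; c-commands the pronoun but lies outside its binding domain — allowed.
— Sofia's niece: object of the clause headed by 'convinced'; c-commands the pronoun but lies outside its binding domain — allowed.
— Tanya: second object of the clause headed by 'compared'; is c-commanded by the pronoun; coreference would bind this R-expression — blocked (Principle C).

Karen's grandmother, Maya, Sofia's niece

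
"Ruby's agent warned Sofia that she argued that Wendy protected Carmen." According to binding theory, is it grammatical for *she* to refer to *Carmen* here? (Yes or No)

*Carmen* is an R-expression; Principle C requires it to be free (not bound by any c-commanding expression).
— she: subject of the clause headed by 'argued'; the pronoun c-commands the R-expression — coreference blocked (Principle C).

No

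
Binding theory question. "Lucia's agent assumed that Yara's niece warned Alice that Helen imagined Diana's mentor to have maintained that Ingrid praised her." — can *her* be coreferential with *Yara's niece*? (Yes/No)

*her* is a pronoun; Principle B requires it to be free in its binding domain — the clause headed by 'praised'.
— Yara's niece: subject of the clause headed by 'warned'; c-commands the pronoun but lies outside its binding domain — allowed.

Yes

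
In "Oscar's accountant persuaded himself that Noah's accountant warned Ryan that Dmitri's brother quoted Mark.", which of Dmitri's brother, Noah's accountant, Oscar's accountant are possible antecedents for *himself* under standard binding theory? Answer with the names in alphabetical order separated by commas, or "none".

Oscar's accountant

*himself* is a reflexive; Principle A requires it to be bound within its binding domain — the matrix clause.
— Dmitri's brother: subject of the clause headed by 'quoted'; does not c-command the reflexive — cannot bind it (Principle A).
— Noah's accountant: subject of the clause headed by 'warned'; does not c-command the reflexive — cannot bind it (Principle A).
— Oscar's accountant: subject of the matrix clause; c-commands the reflexive within its binding domain — allowed (Principle A).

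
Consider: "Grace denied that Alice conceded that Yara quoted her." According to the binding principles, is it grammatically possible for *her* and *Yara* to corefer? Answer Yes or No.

*her* is a pronoun; Principle B requires it to be free in its binding domain — the clause headed by 'quoted'.
— Yara: subject of the clause headed by 'quoted'; c-commands the pronoun within its binding domain — blocked (Principle B).

No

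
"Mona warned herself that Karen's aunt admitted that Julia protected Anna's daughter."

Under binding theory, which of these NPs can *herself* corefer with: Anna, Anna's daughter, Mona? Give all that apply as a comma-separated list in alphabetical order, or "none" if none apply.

*herself* is a reflexive; Principle A requires it to be bound within its binding domain — the matrix clause.
— Anna: possessor inside the object DP of the clause headed by 'protected'; does not c-command the reflexive — cannot bind it (Principle A).
— Anna's daughter: object of the clause headed by 'protected'; does not c-command the reflexive — cannot bind it (Principle A).
— Mona: subject of the matrix clause; c-commands the reflexive within its binding domain — allowed (Principle A).

Mona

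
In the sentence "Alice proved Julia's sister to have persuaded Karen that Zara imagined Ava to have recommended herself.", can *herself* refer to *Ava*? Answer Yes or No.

*herself* is a reflexive; Principle A requires it to be bound within its binding domain — the clause headed by 'recommended'.
— Ava: subject of the clause headed by 'recommended'; c-commands the reflexive within its binding domain — allowed (Principle A).

Yes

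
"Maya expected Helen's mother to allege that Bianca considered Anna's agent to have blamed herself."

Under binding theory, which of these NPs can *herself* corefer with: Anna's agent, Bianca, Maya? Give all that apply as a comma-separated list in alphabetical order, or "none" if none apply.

Anna's agent

*herself* is a reflexive; Principle A requires it to be bound within its binding domain — the clause headed by 'blamed'.
— Anna's agent: subject of the clause headed by 'blamed'; c-commands the reflexive within its binding domain — allowed (Principle A).
— Bianca: subject of the clause headed by 'considered'; c-commands the reflexive but lies outside its binding domain — cannot bind it (Principle A).
— Maya: subject of the matrix clause; c-commands the reflexive but lies outside its binding domain — cannot bind it (Principle A).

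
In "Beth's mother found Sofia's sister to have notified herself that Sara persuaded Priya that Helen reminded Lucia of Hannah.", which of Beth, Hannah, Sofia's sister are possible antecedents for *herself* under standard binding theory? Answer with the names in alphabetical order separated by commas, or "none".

Sofia's sister

*herself* is a reflexive; Principle A requires it to be bound within its binding domain — the clause headed by 'notified'.
— Beth: possessor inside the subject DP of the matrix clause; does not c-command the reflexive — cannot bind it (Principle A).
— Hannah: second object of the clause headed by 'reminded'; does not c-command the reflexive — cannot bind it (Principle A).
— Sofia's sister: subject of the clause headed by 'notified'; c-commands the reflexive within its binding domain — allowed (Principle A).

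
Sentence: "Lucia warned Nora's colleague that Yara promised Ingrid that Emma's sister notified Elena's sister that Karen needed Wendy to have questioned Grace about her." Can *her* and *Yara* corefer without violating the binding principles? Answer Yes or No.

*Yara* is an R-expression; Principle C requires it to be free (not bound by any c-commanding expression).
— her: second object of the clause headed by 'questioned'; the pronoun does not c-command the R-expression — coreference allowed.

Yes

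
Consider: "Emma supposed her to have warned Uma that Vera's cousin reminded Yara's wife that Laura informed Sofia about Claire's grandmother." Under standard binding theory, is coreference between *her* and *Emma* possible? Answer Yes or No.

*Emma* is an R-expression; Principle C requires it to be free (not bound by any c-commanding expression).
— her: subject of the clause headed by 'warned'; the R-expression locally c-commands the pronoun — coreference blocked (Principle B on the pronoun).

No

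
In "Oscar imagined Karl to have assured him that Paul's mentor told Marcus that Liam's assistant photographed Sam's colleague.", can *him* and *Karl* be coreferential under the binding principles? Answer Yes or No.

No

*Karl* is an R-expression; Principle C requires it to be free (not bound by any c-commanding expression).
— him: object of the clause headed by 'assured'; the R-expression locally c-commands the pronoun — coreference blocked (Principle B on the pronoun).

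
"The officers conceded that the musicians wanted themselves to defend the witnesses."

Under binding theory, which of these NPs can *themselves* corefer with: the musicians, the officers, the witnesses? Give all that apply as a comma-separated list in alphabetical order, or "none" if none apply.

the musicians

*themselves* is a reflexive; Principle A requires it to be bound within its binding domain — the clause headed by 'wanted'.
— the musicians: subject of the clause headed by 'wanted'; c-commands the reflexive within its binding domain — allowed (Principle A).
— the officers: subject of the matrix clause; c-commands the reflexive but lies outside its binding domain — cannot bind it (Principle A).
— the witnesses: object of the clause headed by 'defend'; does not c-command the reflexive — cannot bind it (Principle A).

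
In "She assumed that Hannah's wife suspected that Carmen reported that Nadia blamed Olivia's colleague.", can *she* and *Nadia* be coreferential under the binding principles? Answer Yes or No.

No

*Nadia* is an R-expression; Principle C requires it to be free (not bound by any c-commanding expression).
— she: subject of the matrix clause; the pronoun c-commands the R-expression — coreference blocked (Principle C).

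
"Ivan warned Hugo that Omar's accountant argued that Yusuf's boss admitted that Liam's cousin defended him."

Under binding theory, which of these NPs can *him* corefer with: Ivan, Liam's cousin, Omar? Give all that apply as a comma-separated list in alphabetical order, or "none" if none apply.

Ivan, Omar

*him* is a pronoun; Principle B requires it to be free in its binding domain — the clause headed by 'defended'.
— Ivan: subject of the matrix clause; c-commands the pronoun but lies outside its binding domain — allowed.
— Liam's cousin: subject of the clause headed by 'defended'; c-commands the pronoun within its binding domain — blocked (Principle B).
— Omar: possessor inside the subject DP of the clause headed by 'argued'; does not c-command the pronoun — Principle B does not apply; allowed.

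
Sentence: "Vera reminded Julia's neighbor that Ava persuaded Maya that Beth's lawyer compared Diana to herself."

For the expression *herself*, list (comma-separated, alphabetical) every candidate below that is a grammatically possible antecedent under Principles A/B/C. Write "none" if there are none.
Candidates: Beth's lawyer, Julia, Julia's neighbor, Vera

*herself* is a reflexive; Principle A requires it to be bound within its binding domain — the clause headed by 'compared'.
— Beth's lawyer: subject of the clause headed by 'compared'; c-commands the reflexive within its binding domain — allowed (Principle A).
— Julia: possessor inside the object DP of the matrix clause; does not c-command the reflexive — cannot bind it (Principle A).
— Julia's neighbor: object of the matrix clause; c-commands the reflexive but lies outside its binding domain — cannot bind it (Principle A).
— Vera: subject of the matrix clause; c-commands the reflexive but lies outside its binding domain — cannot bind it (Principle A).

Beth's lawyer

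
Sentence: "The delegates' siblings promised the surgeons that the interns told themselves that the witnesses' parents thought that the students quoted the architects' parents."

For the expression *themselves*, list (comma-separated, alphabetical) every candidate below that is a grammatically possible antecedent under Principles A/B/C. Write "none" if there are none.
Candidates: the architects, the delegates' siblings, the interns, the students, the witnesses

*themselves* is a reflexive; Principle A requires it to be bound within its binding domain — the clause headed by 'told'.
— the architects: possessor inside the object DP of the clause headed by 'quoted'; does not c-command the reflexive — cannot bind it (Principle A).
— the delegates' siblings: subject of the matrix clause; c-commands the reflexive but lies outside its binding domain — cannot bind it (Principle A).
— the interns: subject of the clause headed by 'told'; c-commands the reflexive within its binding domain — allowed (Principle A).
— the students: subject of the clause headed by 'quoted'; does not c-command the reflexive — cannot bind it (Principle A).
— the witnesses: possessor inside the subject DP of the clause headed by 'thought'; does not c-command the reflexive — cannot bind it (Principle A).

the interns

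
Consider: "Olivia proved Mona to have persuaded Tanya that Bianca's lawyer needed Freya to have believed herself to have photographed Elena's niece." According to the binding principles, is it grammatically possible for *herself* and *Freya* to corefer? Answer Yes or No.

Yes

*herself* is a reflexive; Principle A requires it to be bound within its binding domain — the clause headed by 'believed'.
— Freya: subject of the clause headed by 'believed'; c-commands the reflexive within its binding domain — allowed (Principle A).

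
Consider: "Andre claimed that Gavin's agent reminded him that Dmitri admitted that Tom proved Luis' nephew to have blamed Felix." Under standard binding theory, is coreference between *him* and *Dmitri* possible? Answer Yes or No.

No

*Dmitri* is an R-expression; Principle C requires it to be free (not bound by any c-commanding expression).
— him: object of the clause headed by 'reminded'; the pronoun c-commands the R-expression — coreference blocked (Principle C).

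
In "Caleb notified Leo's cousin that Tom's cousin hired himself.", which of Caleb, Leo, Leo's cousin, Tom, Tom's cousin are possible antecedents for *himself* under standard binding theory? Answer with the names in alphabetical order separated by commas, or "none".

*himself* is a reflexive; Principle A requires it to be bound within its binding domain — the clause headed by 'hired'.
— Caleb: subject of the matrix clause; c-commands the reflexive but lies outside its binding domain — cannot bind it (Principle A).
— Leo: possessor inside the object DP of the matrix clause; does not c-command the reflexive — cannot bind it (Principle A).
— Leo's cousin: object of the matrix clause; c-commands the reflexive but lies outside its binding domain — cannot bind it (Principle A).
— Tom: possessor inside the subject DP of the clause headed by 'hired'; does not c-command the reflexive — cannot bind it (Principle A).
— Tom's cousin: subject of the clause headed by 'hired'; c-commands the reflexive within its binding domain — allowed (Principle A).

Tom's cousin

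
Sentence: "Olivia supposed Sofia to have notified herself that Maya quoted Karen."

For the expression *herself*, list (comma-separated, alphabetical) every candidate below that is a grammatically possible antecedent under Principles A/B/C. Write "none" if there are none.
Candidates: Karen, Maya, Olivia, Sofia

*herself* is a reflexive; Principle A requires it to be bound within its binding domain — the clause headed by 'notified'.
— Karen: object of the clause headed by 'quoted'; does not c-command the reflexive — cannot bind it (Principle A).
— Maya: subject of the clause headed by 'quoted'; does not c-command the reflexive — cannot bind it (Principle A).
— Olivia: subject of the matrix clause; c-commands the reflexive but lies outside its binding domain — cannot bind it (Principle A).
— Sofia: subject of the clause headed by 'notified'; c-commands the reflexive within its binding domain — allowed (Principle A).

Sofia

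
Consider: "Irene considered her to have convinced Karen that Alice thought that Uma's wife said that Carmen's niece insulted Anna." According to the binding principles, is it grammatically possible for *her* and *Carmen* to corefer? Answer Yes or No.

No

*her* is a pronoun; Principle B requires it to be free in its binding domain — the matrix clause.
— Carmen: possessor inside the subject DP of the clause headed by 'insulted'; is c-commanded by the pronoun; coreference would bind this R-expression — blocked (Principle C).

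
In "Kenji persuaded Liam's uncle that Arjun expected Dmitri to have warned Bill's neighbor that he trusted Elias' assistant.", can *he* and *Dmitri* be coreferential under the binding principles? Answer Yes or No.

*Dmitri* is an R-expression; Principle C requires it to be free (not bound by any c-commanding expression).
— he: subject of the clause headed by 'trusted'; the pronoun does not c-command the R-expression — coreference allowed.

Yes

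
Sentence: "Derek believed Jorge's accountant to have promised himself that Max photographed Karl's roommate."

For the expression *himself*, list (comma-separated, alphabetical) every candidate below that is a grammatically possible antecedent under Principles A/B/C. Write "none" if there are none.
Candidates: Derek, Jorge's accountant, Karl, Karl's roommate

Jorge's accountant

*himself* is a reflexive; Principle A requires it to be bound within its binding domain — the clause headed by 'promised'.
— Derek: subject of the matrix clause; c-commands the reflexive but lies outside its binding domain — cannot bind it (Principle A).
— Jorge's accountant: subject of the clause headed by 'promised'; c-commands the reflexive within its binding domain — allowed (Principle A).
— Karl: possessor inside the object DP of the clause headed by 'photographed'; does not c-command the reflexive — cannot bind it (Principle A).
— Karl's roommate: object of the clause headed by 'photographed'; does not c-command the reflexive — cannot bind it (Principle A).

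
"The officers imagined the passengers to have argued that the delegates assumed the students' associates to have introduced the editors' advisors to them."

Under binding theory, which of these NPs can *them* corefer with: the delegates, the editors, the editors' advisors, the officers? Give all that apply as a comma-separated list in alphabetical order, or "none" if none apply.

the delegates, the editors, the officers

*them* is a pronoun; Principle B requires it to be free in its binding domain — the clause headed by 'introduced'.
— the delegates: subject of the clause headed by 'assumed'; c-commands the pronoun but lies outside its binding domain — allowed.
— the editors: possessor inside the object DP of the clause headed by 'introduced'; does not c-command the pronoun — Principle B does not apply; allowed.
— the editors' advisors: object of the clause headed by 'introduced'; c-commands the pronoun within its binding domain — blocked (Principle B).
— the officers: subject of the matrix clause; c-commands the pronoun but lies outside its binding domain — allowed.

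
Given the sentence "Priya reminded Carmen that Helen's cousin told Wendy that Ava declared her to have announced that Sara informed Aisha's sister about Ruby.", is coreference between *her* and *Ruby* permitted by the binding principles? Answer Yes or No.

*her* is a pronoun; Principle B requires it to be free in its binding domain — the clause headed by 'declared'.
— Ruby: second object of the clause headed by 'informed'; is c-commanded by the pronoun; coreference would bind this R-expression — blocked (Principle C).

No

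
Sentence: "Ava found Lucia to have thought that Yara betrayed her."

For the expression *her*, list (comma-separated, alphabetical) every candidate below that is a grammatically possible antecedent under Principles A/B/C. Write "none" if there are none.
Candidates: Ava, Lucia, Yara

*her* is a pronoun; Principle B requires it to be free in its binding domain — the clause headed by 'betrayed'.
— Ava: subject of the matrix clause; c-commands the pronoun but lies outside its binding domain — allowed.
— Lucia: subject of the clause headed by 'thought'; c-commands the pronoun but lies outside its binding domain — allowed.
— Yara: subject of the clause headed by 'betrayed'; c-commands the pronoun within its binding domain — blocked (Principle B).

Ava, Lucia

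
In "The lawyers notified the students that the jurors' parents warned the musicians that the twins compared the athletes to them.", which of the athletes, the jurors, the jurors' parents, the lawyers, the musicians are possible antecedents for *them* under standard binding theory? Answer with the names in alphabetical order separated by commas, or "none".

the jurors, the jurors' parents, the lawyers, the musicians

*them* is a pronoun; Principle B requires it to be free in its binding domain — the clause headed by 'compared'.
— the athletes: object of the clause headed by 'compared'; c-commands the pronoun within its binding domain — blocked (Principle B).
— the jurors: possessor inside the subject DP of the clause headed by 'warned'; does not c-command the pronoun — Principle B does not apply; allowed.
— the jurors' parents: subject of the clause headed by 'warned'; c-commands the pronoun but lies outside its binding domain — allowed.
— the lawyers: subject of the matrix clause; c-commands the pronoun but lies outside its binding domain — allowed.
— the musicians: object of the clause headed by 'warned'; c-commands the pronoun but lies outside its binding domain — allowed.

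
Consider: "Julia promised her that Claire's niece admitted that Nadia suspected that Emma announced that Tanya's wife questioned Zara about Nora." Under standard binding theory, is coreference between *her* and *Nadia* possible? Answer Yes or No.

No

*Nadia* is an R-expression; Principle C requires it to be free (not bound by any c-commanding expression).
— her: object of the matrix clause; the pronoun c-commands the R-expression — coreference blocked (Principle C).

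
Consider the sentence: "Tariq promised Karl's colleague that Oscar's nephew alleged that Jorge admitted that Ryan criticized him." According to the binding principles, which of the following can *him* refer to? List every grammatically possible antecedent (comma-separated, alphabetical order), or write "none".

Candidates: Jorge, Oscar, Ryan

*him* is a pronoun; Principle B requires it to be free in its binding domain — the clause headed by 'criticized'.
— Jorge: subject of the clause headed by 'admitted'; c-commands the pronoun but lies outside its binding domain — allowed.
— Oscar: possessor inside the subject DP of the clause headed by 'alleged'; does not c-command the pronoun — Principle B does not apply; allowed.
— Ryan: subject of the clause headed by 'criticized'; c-commands the pronoun within its binding domain — blocked (Principle B).

Jorge, Oscar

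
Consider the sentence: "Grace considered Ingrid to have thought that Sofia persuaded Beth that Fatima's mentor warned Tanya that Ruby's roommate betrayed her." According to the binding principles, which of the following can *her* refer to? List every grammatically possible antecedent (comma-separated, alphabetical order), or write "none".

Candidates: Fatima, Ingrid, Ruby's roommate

Fatima, Ingrid

*her* is a pronoun; Principle B requires it to be free in its binding domain — the clause headed by 'betrayed'.
— Fatima: possessor inside the subject DP of the clause headed by 'warned'; does not c-command the pronoun — Principle B does not apply; allowed.
— Ingrid: subject of the clause headed by 'thought'; c-commands the pronoun but lies outside its binding domain — allowed.
— Ruby's roommate: subject of the clause headed by 'betrayed'; c-commands the pronoun within its binding domain — blocked (Principle B).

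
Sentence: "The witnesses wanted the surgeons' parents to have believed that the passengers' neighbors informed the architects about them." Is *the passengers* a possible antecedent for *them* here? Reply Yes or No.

Yes

*them* is a pronoun; Principle B requires it to be free in its binding domain — the clause headed by 'informed'.
— the passengers: possessor inside the subject DP of the clause headed by 'informed'; does not c-command the pronoun — Principle B does not apply; allowed.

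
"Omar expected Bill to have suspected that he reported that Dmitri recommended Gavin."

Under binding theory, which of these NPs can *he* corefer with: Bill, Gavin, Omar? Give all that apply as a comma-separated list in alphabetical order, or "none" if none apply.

Bill, Omar

*he* is a pronoun; Principle B requires it to be free in its binding domain — the clause headed by 'reported'.
— Bill: subject of the clause headed by 'suspected'; c-commands the pronoun but lies outside its binding domain — allowed.
— Gavin: object of the clause headed by 'recommended'; is c-commanded by the pronoun; coreference would bind this R-expression — blocked (Principle C).
— Omar: subject of the matrix clause; c-commands the pronoun but lies outside its binding domain — allowed.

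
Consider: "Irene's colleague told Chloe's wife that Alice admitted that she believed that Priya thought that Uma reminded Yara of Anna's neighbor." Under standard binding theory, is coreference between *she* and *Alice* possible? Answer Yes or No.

*Alice* is an R-expression; Principle C requires it to be free (not bound by any c-commanding expression).
— she: subject of the clause headed by 'believed'; the pronoun does not c-command the R-expression — coreference allowed.

Yes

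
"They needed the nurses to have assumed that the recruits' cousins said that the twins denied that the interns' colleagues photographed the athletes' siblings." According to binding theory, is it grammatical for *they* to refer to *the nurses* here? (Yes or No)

No

*the nurses* is an R-expression; Principle C requires it to be free (not bound by any c-commanding expression).
— they: subject of the matrix clause; the pronoun c-commands the R-expression — coreference blocked (Principle C).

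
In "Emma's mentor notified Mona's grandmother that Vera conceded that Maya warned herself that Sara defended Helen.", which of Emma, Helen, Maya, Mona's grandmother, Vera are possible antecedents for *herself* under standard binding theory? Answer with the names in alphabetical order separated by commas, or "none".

*herself* is a reflexive; Principle A requires it to be bound within its binding domain — the clause headed by 'warned'.
— Emma: possessor inside the subject DP of the matrix clause; does not c-command the reflexive — cannot bind it (Principle A).
— Helen: object of the clause headed by 'defended'; does not c-command the reflexive — cannot bind it (Principle A).
— Maya: subject of the clause headed by 'warned'; c-commands the reflexive within its binding domain — allowed (Principle A).
— Mona's grandmother: object of the matrix clause; c-commands the reflexive but lies outside its binding domain — cannot bind it (Principle A).
— Vera: subject of the clause headed by 'conceded'; c-commands the reflexive but lies outside its binding domain — cannot bind it (Principle A).

Maya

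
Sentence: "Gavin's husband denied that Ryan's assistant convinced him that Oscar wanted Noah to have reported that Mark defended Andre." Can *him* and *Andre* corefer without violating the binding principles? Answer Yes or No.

No

*Andre* is an R-expression; Principle C requires it to be free (not bound by any c-commanding expression).
— him: object of the clause headed by 'convinced'; the pronoun c-commands the R-expression — coreference blocked (Principle C).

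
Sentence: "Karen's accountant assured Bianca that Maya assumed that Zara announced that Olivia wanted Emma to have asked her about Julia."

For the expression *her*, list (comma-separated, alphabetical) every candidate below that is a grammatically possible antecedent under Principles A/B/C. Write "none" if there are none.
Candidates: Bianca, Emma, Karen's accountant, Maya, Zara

Bianca, Karen's accountant, Maya, Zara

*her* is a pronoun; Principle B requires it to be free in its binding domain — the clause headed by 'asked'.
— Bianca: object of the matrix clause; c-commands the pronoun but lies outside its binding domain — allowed.
— Emma: subject of the clause headed by 'asked'; c-commands the pronoun within its binding domain — blocked (Principle B).
— Karen's accountant: subject of the matrix clause; c-commands the pronoun but lies outside its binding domain — allowed.
— Maya: subject of the clause headed by 'assumed'; c-commands the pronoun but lies outside its binding domain — allowed.
— Zara: subject of the clause headed by 'announced'; c-commands the pronoun but lies outside its binding domain — allowed.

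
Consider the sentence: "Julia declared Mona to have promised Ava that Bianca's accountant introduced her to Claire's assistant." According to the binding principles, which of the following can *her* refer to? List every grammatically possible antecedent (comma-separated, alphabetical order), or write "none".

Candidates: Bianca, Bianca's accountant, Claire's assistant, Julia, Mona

Bianca, Julia, Mona

*her* is a pronoun; Principle B requires it to be free in its binding domain — the clause headed by 'introduced'.
— Bianca: possessor inside the subject DP of the clause headed by 'introduced'; does not c-command the pronoun — Principle B does not apply; allowed.
— Bianca's accountant: subject of the clause headed by 'introduced'; c-commands the pronoun within its binding domain — blocked (Principle B).
— Claire's assistant: second object of the clause headed by 'introduced'; is c-commanded by the pronoun; coreference would bind this R-expression — blocked (Principle C).
— Julia: subject of the matrix clause; c-commands the pronoun but lies outside its binding domain — allowed.
— Mona: subject of the clause headed by 'promised'; c-commands the pronoun but lies outside its binding domain — allowed.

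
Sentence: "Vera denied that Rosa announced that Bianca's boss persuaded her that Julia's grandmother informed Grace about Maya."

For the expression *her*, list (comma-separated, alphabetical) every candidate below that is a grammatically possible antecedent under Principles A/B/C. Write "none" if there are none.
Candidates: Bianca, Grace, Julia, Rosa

Bianca, Rosa

*her* is a pronoun; Principle B requires it to be free in its binding domain — the clause headed by 'persuaded'.
— Bianca: possessor inside the subject DP of the clause headed by 'persuaded'; does not c-command the pronoun — Principle B does not apply; allowed.
— Grace: object of the clause headed by 'informed'; is c-commanded by the pronoun; coreference would bind this R-expression — blocked (Principle C).
— Julia: possessor inside the subject DP of the clause headed by 'informed'; is c-commanded by the pronoun; coreference would bind this R-expression — blocked (Principle C).
— Rosa: subject of the clause headed by 'announced'; c-commands the pronoun but lies outside its binding domain — allowed.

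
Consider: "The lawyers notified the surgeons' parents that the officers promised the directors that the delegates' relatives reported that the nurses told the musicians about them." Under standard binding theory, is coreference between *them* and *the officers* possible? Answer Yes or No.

Yes

*the officers* is an R-expression; Principle C requires it to be free (not bound by any c-commanding expression).
— them: second object of the clause headed by 'told'; the pronoun does not c-command the R-expression — coreference allowed.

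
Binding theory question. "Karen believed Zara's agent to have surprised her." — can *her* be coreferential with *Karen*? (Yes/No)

*her* is a pronoun; Principle B requires it to be free in its binding domain — the clause headed by 'surprised'.
— Karen: subject of the matrix clause; c-commands the pronoun but lies outside its binding domain — allowed.

Yes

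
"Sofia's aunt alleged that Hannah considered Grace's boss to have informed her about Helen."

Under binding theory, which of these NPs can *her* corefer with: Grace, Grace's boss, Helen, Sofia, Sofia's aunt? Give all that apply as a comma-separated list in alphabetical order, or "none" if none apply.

Grace, Sofia, Sofia's aunt

*her* is a pronoun; Principle B requires it to be free in its binding domain — the clause headed by 'informed'.
— Grace: possessor inside the subject DP of the clause headed by 'informed'; does not c-command the pronoun — Principle B does not apply; allowed.
— Grace's boss: subject of the clause headed by 'informed'; c-commands the pronoun within its binding domain — blocked (Principle B).
— Helen: second object of the clause headed by 'informed'; is c-commanded by the pronoun; coreference would bind this R-expression — blocked (Principle C).
— Sofia: possessor inside the subject DP of the matrix clause; does not c-command the pronoun — Principle B does not apply; allowed.
— Sofia's aunt: subject of the matrix clause; c-commands the pronoun but lies outside its binding domain — allowed.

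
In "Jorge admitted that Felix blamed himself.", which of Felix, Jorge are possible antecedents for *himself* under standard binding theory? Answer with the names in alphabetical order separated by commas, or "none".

Felix

*himself* is a reflexive; Principle A requires it to be bound within its binding domain — the clause headed by 'blamed'.
— Felix: subject of the clause headed by 'blamed'; c-commands the reflexive within its binding domain — allowed (Principle A).
— Jorge: subject of the matrix clause; c-commands the reflexive but lies outside its binding domain — cannot bind it (Principle A).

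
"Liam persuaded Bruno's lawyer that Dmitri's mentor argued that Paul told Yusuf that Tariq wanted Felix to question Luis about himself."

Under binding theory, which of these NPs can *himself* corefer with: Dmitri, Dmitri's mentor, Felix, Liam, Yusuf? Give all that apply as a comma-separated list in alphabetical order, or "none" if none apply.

Felix

*himself* is a reflexive; Principle A requires it to be bound within its binding domain — the clause headed by 'question'.
— Dmitri: possessor inside the subject DP of the clause headed by 'argued'; does not c-command the reflexive — cannot bind it (Principle A).
— Dmitri's mentor: subject of the clause headed by 'argued'; c-commands the reflexive but lies outside its binding domain — cannot bind it (Principle A).
— Felix: subject of the clause headed by 'question'; c-commands the reflexive within its binding domain — allowed (Principle A).
— Liam: subject of the matrix clause; c-commands the reflexive but lies outside its binding domain — cannot bind it (Principle A).
— Yusuf: object of the clause headed by 'told'; c-commands the reflexive but lies outside its binding domain — cannot bind it (Principle A).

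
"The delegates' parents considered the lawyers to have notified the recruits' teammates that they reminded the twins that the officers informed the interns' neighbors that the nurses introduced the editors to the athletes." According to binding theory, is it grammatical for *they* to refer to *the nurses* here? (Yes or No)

*the nurses* is an R-expression; Principle C requires it to be free (not bound by any c-commanding expression).
— they: subject of the clause headed by 'reminded'; the pronoun c-commands the R-expression — coreference blocked (Principle C).

No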